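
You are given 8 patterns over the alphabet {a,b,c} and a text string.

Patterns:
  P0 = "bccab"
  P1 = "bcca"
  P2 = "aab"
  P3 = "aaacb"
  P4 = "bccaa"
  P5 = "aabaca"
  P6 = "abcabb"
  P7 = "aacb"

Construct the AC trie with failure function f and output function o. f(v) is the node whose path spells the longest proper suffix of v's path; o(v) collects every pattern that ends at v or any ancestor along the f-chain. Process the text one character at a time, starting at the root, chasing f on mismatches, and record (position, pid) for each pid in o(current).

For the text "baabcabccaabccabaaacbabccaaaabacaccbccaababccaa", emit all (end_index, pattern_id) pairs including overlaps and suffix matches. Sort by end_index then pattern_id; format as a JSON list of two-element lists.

Build automaton:
Trie nodes:
  0='ε' goto a→6 b→1
  1='b' goto c→2
  2='bc' goto c→3
  3='bcc' goto a→4
  4='bcca' goto a→12 b→5  ←P1
  5='bccab' goto ·  ←P0
  6='a' goto a→7 b→16
  7='aa' goto a→9 b→8 c→21
  8='aab' goto a→13  ←P2
  9='aaa' goto c→10
  10='aaac' goto b→11
  11='aaacb' goto ·  ←P3
  12='bccaa' goto ·  ←P4
  13='aaba' goto c→14
  14='aabac' goto a→15
  15='aabaca' goto ·  ←P5
  16='ab' goto c→17
  17='abc' goto a→18
  18='abca' goto b→19
  19='abcab' goto b→20
  20='abcabb' goto ·  ←P6
  21='aac' goto b→22
  22='aacb' goto ·  ←P7

BFS fail/out derivation:
  n1('b'): parent n0 fail=0; on 'b' 0 → fail=0;  out ∅∪∅=∅
  n6('a'): parent n0 fail=0; on 'a' 0 → fail=0;  out ∅∪∅=∅
  n2('bc'): parent n1 fail=0; on 'c' 0 → fail=0;  out ∅∪∅=∅
  n7('aa'): parent n6 fail=0; on 'a' 0 → fail=6;  out ∅∪∅=∅
  n16('ab'): parent n6 fail=0; on 'b' 0 → fail=1;  out ∅∪∅=∅
  n3('bcc'): parent n2 fail=0; on 'c' 0 → fail=0;  out ∅∪∅=∅
  n8('aab'): parent n7 fail=6; on 'b' 6 → fail=16;  out {2}∪∅={2}
  n9('aaa'): parent n7 fail=6; on 'a' 6 → fail=7;  out ∅∪∅=∅
  n17('abc'): parent n16 fail=1; on 'c' 1 → fail=2;  out ∅∪∅=∅
  n21('aac'): parent n7 fail=6; on 'c' 6→0 → fail=0;  out ∅∪∅=∅
  n4('bcca'): parent n3 fail=0; on 'a' 0 → fail=6;  out {1}∪∅={1}
  n10('aaac'): parent n9 fail=7; on 'c' 7 → fail=21;  out ∅∪∅=∅
  n13('aaba'): parent n8 fail=16; on 'a' 16→1→0 → fail=6;  out ∅∪∅=∅
  n18('abca'): parent n17 fail=2; on 'a' 2→0 → fail=6;  out ∅∪∅=∅
  n22('aacb'): parent n21 fail=0; on 'b' 0 → fail=1;  out {7}∪∅={7}
  n5('bccab'): parent n4 fail=6; on 'b' 6 → fail=16;  out {0}∪∅={0}
  n11('aaacb'): parent n10 fail=21; on 'b' 21 → fail=22;  out {3}∪{7}={3,7}
  n12('bccaa'): parent n4 fail=6; on 'a' 6 → fail=7;  out {4}∪∅={4}
  n14('aabac'): parent n13 fail=6; on 'c' 6→0 → fail=0;  out ∅∪∅=∅
  n19('abcab'): parent n18 fail=6; on 'b' 6 → fail=16;  out ∅∪∅=∅
  n15('aabaca'): parent n14 fail=0; on 'a' 0 → fail=6;  out {5}∪∅={5}
  n20('abcabb'): parent n19 fail=16; on 'b' 16→1→0 → fail=1;  out {6}∪∅={6}

Scan:
[0] read 'b'  n0⇒n1
[1] read 'a'  n1⇒n6 ·f
[2] read 'a'  n6⇒n7
[3] read 'b'  n7⇒n8  → match P2@[1:3]
[4] read 'c'  n8⇒n17 ·f
[5] read 'a'  n17⇒n18
[6] read 'b'  n18⇒n19
[7] read 'c'  n19⇒n17 ·f
[8] read 'c'  n17⇒n3 ·f
[9] read 'a'  n3⇒n4  → match P1@[6:9]
[10] read 'a'  n4⇒n12  → match P4@[6:10]
[11] read 'b'  n12⇒n8 ·f  → match P2@[9:11]
[12] read 'c'  n8⇒n17 ·f
[13] read 'c'  n17⇒n3 ·f
[14] read 'a'  n3⇒n4  → match P1@[11:14]
[15] read 'b'  n4⇒n5  → match P0@[11:15]
[16] read 'a'  n5⇒n6 ·f
[17] read 'a'  n6⇒n7
[18] read 'a'  n7⇒n9
[19] read 'c'  n9⇒n10
[20] read 'b'  n10⇒n11  → match P3@[16:20],P7@[17:20]
[21] read 'a'  n11⇒n6 ·f
[22] read 'b'  n6⇒n16
[23] read 'c'  n16⇒n17
[24] read 'c'  n17⇒n3 ·f
[25] read 'a'  n3⇒n4  → match P1@[22:25]
[26] read 'a'  n4⇒n12  → match P4@[22:26]
[27] read 'a'  n12⇒n9 ·f
[28] read 'a'  n9⇒n9 ·f
[29] read 'b'  n9⇒n8 ·f  → match P2@[27:29]
[30] read 'a'  n8⇒n13
[31] read 'c'  n13⇒n14
[32] read 'a'  n14⇒n15  → match P5@[27:32]
[33] read 'c'  n15⇒n0 ·f
[34] read 'c'  n0⇒n0
[35] read 'b'  n0⇒n1
[36] read 'c'  n1⇒n2
[37] read 'c'  n2⇒n3
[38] read 'a'  n3⇒n4  → match P1@[35:38]
[39] read 'a'  n4⇒n12  → match P4@[35:39]
[40] read 'b'  n12⇒n8 ·f  → match P2@[38:40]
[41] read 'a'  n8⇒n13
[42] read 'b'  n13⇒n16 ·f
[43] read 'c'  n16⇒n17
[44] read 'c'  n17⇒n3 ·f
[45] read 'a'  n3⇒n4  → match P1@[42:45]
[46] read 'a'  n4⇒n12  → match P4@[42:46]

All matches (sorted): [[3,2],[9,1],[10,4],[11,2],[14,1],[15,0],[20,3],[20,7],[25,1],[26,4],[29,2],[32,5],[38,1],[39,4],[40,2],[45,1],[46,4]]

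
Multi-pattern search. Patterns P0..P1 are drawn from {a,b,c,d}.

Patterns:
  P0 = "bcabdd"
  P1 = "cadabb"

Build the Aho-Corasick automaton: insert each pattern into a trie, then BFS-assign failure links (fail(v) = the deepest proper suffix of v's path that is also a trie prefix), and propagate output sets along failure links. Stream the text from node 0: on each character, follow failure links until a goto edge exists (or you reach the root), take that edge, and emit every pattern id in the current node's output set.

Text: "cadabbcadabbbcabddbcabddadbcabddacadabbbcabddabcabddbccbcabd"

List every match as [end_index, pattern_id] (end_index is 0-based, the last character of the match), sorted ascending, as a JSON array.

Build automaton:
Trie nodes:
  0='ε' goto b→1 c→7
  1='b' goto c→2
  2='bc' goto a→3
  3='bca' goto b→4
  4='bcab' goto d→5
  5='bcabd' goto d→6
  6='bcabdd' goto ·  [P0 ends]
  7='c' goto a→8
  8='ca' goto d→9
  9='cad' goto a→10
  10='cada' goto b→11
  11='cadab' goto b→12
  12='cadabb' goto ·  [P1 ends]

BFS fail/out derivation:
  n1('b'): parent n0 fail=0; on 'b' 0 → fail=0;  out ∅∪∅=∅
  n7('c'): parent n0 fail=0; on 'c' 0 → fail=0;  out ∅∪∅=∅
  n2('bc'): parent n1 fail=0; on 'c' 0 → fail=7;  out ∅∪∅=∅
  n8('ca'): parent n7 fail=0; on 'a' 0 → fail=0;  out ∅∪∅=∅
  n3('bca'): parent n2 fail=7; on 'a' 7 → fail=8;  out ∅∪∅=∅
  n9('cad'): parent n8 fail=0; on 'd' 0 → fail=0;  out ∅∪∅=∅
  n4('bcab'): parent n3 fail=8; on 'b' 8→0 → fail=1;  out ∅∪∅=∅
  n10('cada'): parent n9 fail=0; on 'a' 0 → fail=0;  out ∅∪∅=∅
  n5('bcabd'): parent n4 fail=1; on 'd' 1→0 → fail=0;  out ∅∪∅=∅
  n11('cadab'): parent n10 fail=0; on 'b' 0 → fail=1;  out ∅∪∅=∅
  n6('bcabdd'): parent n5 fail=0; on 'd' 0 → fail=0;  out {0}∪∅={0}
  n12('cadabb'): parent n11 fail=1; on 'b' 1→0 → fail=1;  out {1}∪∅={1}

Scan:
pos 0 'c': at 7
pos 1 'a': at 8
pos 2 'd': at 9
pos 3 'a': at 10
pos 4 'b': at 11
pos 5 'b': at 12  emit P1@[0:5]
pos 6 'c': at 2 ·f
pos 7 'a': at 3
pos 8 'd': at 9 ·f
pos 9 'a': at 10
pos 10 'b': at 11
pos 11 'b': at 12  emit P1@[6:11]
pos 12 'b': at 1 ·f
pos 13 'c': at 2
pos 14 'a': at 3
pos 15 'b': at 4
pos 16 'd': at 5
pos 17 'd': at 6  emit P0@[12:17]
pos 18 'b': at 1 ·f
pos 19 'c': at 2
pos 20 'a': at 3
pos 21 'b': at 4
pos 22 'd': at 5
pos 23 'd': at 6  emit P0@[18:23]
pos 24 'a': at 0 ·f
pos 25 'd': at 0
pos 26 'b': at 1
pos 27 'c': at 2
pos 28 'a': at 3
pos 29 'b': at 4
pos 30 'd': at 5
pos 31 'd': at 6  emit P0@[26:31]
pos 32 'a': at 0 ·f
pos 33 'c': at 7
pos 34 'a': at 8
pos 35 'd': at 9
pos 36 'a': at 10
pos 37 'b': at 11
pos 38 'b': at 12  emit P1@[33:38]
pos 39 'b': at 1 ·f
pos 40 'c': at 2
pos 41 'a': at 3
pos 42 'b': at 4
pos 43 'd': at 5
pos 44 'd': at 6  emit P0@[39:44]
pos 45 'a': at 0 ·f
pos 46 'b': at 1
pos 47 'c': at 2
pos 48 'a': at 3
pos 49 'b': at 4
pos 50 'd': at 5
pos 51 'd': at 6  emit P0@[46:51]
pos 52 'b': at 1 ·f
pos 53 'c': at 2
pos 54 'c': at 7 ·f
pos 55 'b': at 1 ·f
pos 56 'c': at 2
pos 57 'a': at 3
pos 58 'b': at 4
pos 59 'd': at 5

All matches (sorted): [[5,1],[11,1],[17,0],[23,0],[31,0],[38,1],[44,0],[51,0]]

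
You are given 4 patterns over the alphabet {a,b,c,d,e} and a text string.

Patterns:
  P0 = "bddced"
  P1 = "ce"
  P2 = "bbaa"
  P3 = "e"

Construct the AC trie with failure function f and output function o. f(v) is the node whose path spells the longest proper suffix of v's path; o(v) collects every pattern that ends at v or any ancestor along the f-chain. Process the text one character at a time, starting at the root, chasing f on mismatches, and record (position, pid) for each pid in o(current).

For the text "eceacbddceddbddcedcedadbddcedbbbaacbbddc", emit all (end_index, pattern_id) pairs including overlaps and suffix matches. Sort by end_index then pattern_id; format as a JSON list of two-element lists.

Build automaton:
Trie (insert patterns):
  0='ε' goto b→1 c→7 e→12
  1='b' goto b→9 d→2
  2='bd' goto d→3
  3='bdd' goto c→4
  4='bddc' goto e→5
  5='bddce' goto d→6
  6='bddced' goto ·  [P0 ends]
  7='c' goto e→8
  8='ce' goto ·  [P1 ends]
  9='bb' goto a→10
  10='bba' goto a→11
  11='bbaa' goto ·  [P2 ends]
  12='e' goto ·  [P3 ends]

BFS fail/out derivation:
  fail(1) 'b': from fail(0)=0 chase 'b': 0 ⇒ 0;  out=∅∪out(0)=∅
  fail(7) 'c': from fail(0)=0 chase 'c': 0 ⇒ 0;  out=∅∪out(0)=∅
  fail(12) 'e': from fail(0)=0 chase 'e': 0 ⇒ 0;  out={3}∪out(0)={3}
  fail(2) 'bd': from fail(1)=0 chase 'd': 0 ⇒ 0;  out=∅∪out(0)=∅
  fail(8) 'ce': from fail(7)=0 chase 'e': 0 ⇒ 12;  out={1}∪out(12)={1,3}
  fail(9) 'bb': from fail(1)=0 chase 'b': 0 ⇒ 1;  out=∅∪out(1)=∅
  fail(3) 'bdd': from fail(2)=0 chase 'd': 0 ⇒ 0;  out=∅∪out(0)=∅
  fail(10) 'bba': from fail(9)=1 chase 'a': 1→0 ⇒ 0;  out=∅∪out(0)=∅
  fail(4) 'bddc': from fail(3)=0 chase 'c': 0 ⇒ 7;  out=∅∪out(7)=∅
  fail(11) 'bbaa': from fail(10)=0 chase 'a': 0 ⇒ 0;  out={2}∪out(0)={2}
  fail(5) 'bddce': from fail(4)=7 chase 'e': 7 ⇒ 8;  out=∅∪out(8)={1,3}
  fail(6) 'bddced': from fail(5)=8 chase 'd': 8→12→0 ⇒ 0;  out={0}∪out(0)={0}

Text stream:
[0] read 'e'  n0⇒n12  ** P3@[0:0]
[1] read 'c'  n12⇒n7 (fail-walked)
[2] read 'e'  n7⇒n8  ** P1@[1:2],P3@[2:2]
[3] read 'a'  n8⇒n0 (fail-walked)
[4] read 'c'  n0⇒n7
[5] read 'b'  n7⇒n1 (fail-walked)
[6] read 'd'  n1⇒n2
[7] read 'd'  n2⇒n3
[8] read 'c'  n3⇒n4
[9] read 'e'  n4⇒n5  ** P1@[8:9],P3@[9:9]
[10] read 'd'  n5⇒n6  ** P0@[5:10]
[11] read 'd'  n6⇒n0 (fail-walked)
[12] read 'b'  n0⇒n1
[13] read 'd'  n1⇒n2
[14] read 'd'  n2⇒n3
[15] read 'c'  n3⇒n4
[16] read 'e'  n4⇒n5  ** P1@[15:16],P3@[16:16]
[17] read 'd'  n5⇒n6  ** P0@[12:17]
[18] read 'c'  n6⇒n7 (fail-walked)
[19] read 'e'  n7⇒n8  ** P1@[18:19],P3@[19:19]
[20] read 'd'  n8⇒n0 (fail-walked)
[21] read 'a'  n0⇒n0
[22] read 'd'  n0⇒n0
[23] read 'b'  n0⇒n1
[24] read 'd'  n1⇒n2
[25] read 'd'  n2⇒n3
[26] read 'c'  n3⇒n4
[27] read 'e'  n4⇒n5  ** P1@[26:27],P3@[27:27]
[28] read 'd'  n5⇒n6  ** P0@[23:28]
[29] read 'b'  n6⇒n1 (fail-walked)
[30] read 'b'  n1⇒n9
[31] read 'b'  n9⇒n9 (fail-walked)
[32] read 'a'  n9⇒n10
[33] read 'a'  n10⇒n11  ** P2@[30:33]
[34] read 'c'  n11⇒n7 (fail-walked)
[35] read 'b'  n7⇒n1 (fail-walked)
[36] read 'b'  n1⇒n9
[37] read 'd'  n9⇒n2 (fail-walked)
[38] read 'd'  n2⇒n3
[39] read 'c'  n3⇒n4

All matches (sorted): [[0,3],[2,1],[2,3],[9,1],[9,3],[10,0],[16,1],[16,3],[17,0],[19,1],[19,3],[27,1],[27,3],[28,0],[33,2]]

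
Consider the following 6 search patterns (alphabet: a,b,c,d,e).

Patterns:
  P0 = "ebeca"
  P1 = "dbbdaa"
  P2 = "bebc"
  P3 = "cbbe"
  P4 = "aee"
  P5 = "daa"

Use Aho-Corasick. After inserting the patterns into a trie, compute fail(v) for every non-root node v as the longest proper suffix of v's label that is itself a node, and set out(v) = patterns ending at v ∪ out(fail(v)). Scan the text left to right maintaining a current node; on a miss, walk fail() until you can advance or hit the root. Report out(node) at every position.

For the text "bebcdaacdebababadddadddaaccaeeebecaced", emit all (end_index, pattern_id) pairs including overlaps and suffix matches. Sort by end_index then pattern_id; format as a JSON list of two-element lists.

Construct AC machine:
Trie (insert patterns):
  n0 'ε': a→20 b→12 c→16 d→6 e→1
  n1 'e': b→2
  n2 'eb': e→3
  n3 'ebe': c→4
  n4 'ebec': a→5
  n5 'ebeca': ·  ←P0
  n6 'd': a→23 b→7
  n7 'db': b→8
  n8 'dbb': d→9
  n9 'dbbd': a→10
  n10 'dbbda': a→11
  n11 'dbbdaa': ·  ←P1
  n12 'b': e→13
  n13 'be': b→14
  n14 'beb': c→15
  n15 'bebc': ·  ←P2
  n16 'c': b→17
  n17 'cb': b→18
  n18 'cbb': e→19
  n19 'cbbe': ·  ←P3
  n20 'a': e→21
  n21 'ae': e→22
  n22 'aee': ·  ←P4
  n23 'da': a→24
  n24 'daa': ·  ←P5

Failure links (BFS by depth):
  fail(1) 'e': from fail(0)=0 chase 'e': 0 ⇒ 0;  out=∅∪out(0)=∅
  fail(6) 'd': from fail(0)=0 chase 'd': 0 ⇒ 0;  out=∅∪out(0)=∅
  fail(12) 'b': from fail(0)=0 chase 'b': 0 ⇒ 0;  out=∅∪out(0)=∅
  fail(16) 'c': from fail(0)=0 chase 'c': 0 ⇒ 0;  out=∅∪out(0)=∅
  fail(20) 'a': from fail(0)=0 chase 'a': 0 ⇒ 0;  out=∅∪out(0)=∅
  fail(2) 'eb': from fail(1)=0 chase 'b': 0 ⇒ 12;  out=∅∪out(12)=∅
  fail(7) 'db': from fail(6)=0 chase 'b': 0 ⇒ 12;  out=∅∪out(12)=∅
  fail(13) 'be': from fail(12)=0 chase 'e': 0 ⇒ 1;  out=∅∪out(1)=∅
  fail(17) 'cb': from fail(16)=0 chase 'b': 0 ⇒ 12;  out=∅∪out(12)=∅
  fail(21) 'ae': from fail(20)=0 chase 'e': 0 ⇒ 1;  out=∅∪out(1)=∅
  fail(23) 'da': from fail(6)=0 chase 'a': 0 ⇒ 20;  out=∅∪out(20)=∅
  fail(3) 'ebe': from fail(2)=12 chase 'e': 12 ⇒ 13;  out=∅∪out(13)=∅
  fail(8) 'dbb': from fail(7)=12 chase 'b': 12→0 ⇒ 12;  out=∅∪out(12)=∅
  fail(14) 'beb': from fail(13)=1 chase 'b': 1 ⇒ 2;  out=∅∪out(2)=∅
  fail(18) 'cbb': from fail(17)=12 chase 'b': 12→0 ⇒ 12;  out=∅∪out(12)=∅
  fail(22) 'aee': from fail(21)=1 chase 'e': 1→0 ⇒ 1;  out={4}∪out(1)={4}
  fail(24) 'daa': from fail(23)=20 chase 'a': 20→0 ⇒ 20;  out={5}∪out(20)={5}
  fail(4) 'ebec': from fail(3)=13 chase 'c': 13→1→0 ⇒ 16;  out=∅∪out(16)=∅
  fail(9) 'dbbd': from fail(8)=12 chase 'd': 12→0 ⇒ 6;  out=∅∪out(6)=∅
  fail(15) 'bebc': from fail(14)=2 chase 'c': 2→12→0 ⇒ 16;  out={2}∪out(16)={2}
  fail(19) 'cbbe': from fail(18)=12 chase 'e': 12 ⇒ 13;  out={3}∪out(13)={3}
  fail(5) 'ebeca': from fail(4)=16 chase 'a': 16→0 ⇒ 20;  out={0}∪out(20)={0}
  fail(10) 'dbbda': from fail(9)=6 chase 'a': 6 ⇒ 23;  out=∅∪out(23)=∅
  fail(11) 'dbbdaa': from fail(10)=23 chase 'a': 23 ⇒ 24;  out={1}∪out(24)={1,5}

Run:
pos 0 'b': at 12
pos 1 'e': at 13
pos 2 'b': at 14
pos 3 'c': at 15  ** P2@[0:3]
pos 4 'd': at 6 (via fail)
pos 5 'a': at 23
pos 6 'a': at 24  ** P5@[4:6]
pos 7 'c': at 16 (via fail)
pos 8 'd': at 6 (via fail)
pos 9 'e': at 1 (via fail)
pos 10 'b': at 2
pos 11 'a': at 20 (via fail)
pos 12 'b': at 12 (via fail)
pos 13 'a': at 20 (via fail)
pos 14 'b': at 12 (via fail)
pos 15 'a': at 20 (via fail)
pos 16 'd': at 6 (via fail)
pos 17 'd': at 6 (via fail)
pos 18 'd': at 6 (via fail)
pos 19 'a': at 23
pos 20 'd': at 6 (via fail)
pos 21 'd': at 6 (via fail)
pos 22 'd': at 6 (via fail)
pos 23 'a': at 23
pos 24 'a': at 24  ** P5@[22:24]
pos 25 'c': at 16 (via fail)
pos 26 'c': at 16 (via fail)
pos 27 'a': at 20 (via fail)
pos 28 'e': at 21
pos 29 'e': at 22  ** P4@[27:29]
pos 30 'e': at 1 (via fail)
pos 31 'b': at 2
pos 32 'e': at 3
pos 33 'c': at 4
pos 34 'a': at 5  ** P0@[30:34]
pos 35 'c': at 16 (via fail)
pos 36 'e': at 1 (via fail)
pos 37 'd': at 6 (via fail)

Result: [[3,2],[6,5],[24,5],[29,4],[34,0]]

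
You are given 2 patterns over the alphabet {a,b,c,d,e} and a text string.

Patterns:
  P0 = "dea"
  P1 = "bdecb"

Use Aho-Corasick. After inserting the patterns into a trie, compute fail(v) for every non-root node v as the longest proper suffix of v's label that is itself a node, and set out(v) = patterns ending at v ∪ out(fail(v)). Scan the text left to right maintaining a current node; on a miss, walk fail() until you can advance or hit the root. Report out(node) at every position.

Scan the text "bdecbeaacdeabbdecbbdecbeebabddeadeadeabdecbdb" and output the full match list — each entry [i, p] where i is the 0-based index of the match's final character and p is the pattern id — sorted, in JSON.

Construct AC machine:
Trie nodes:
  0='ε' goto b→4 d→1
  1='d' goto e→2
  2='de' goto a→3
  3='dea' goto ·  ←P0
  4='b' goto d→5
  5='bd' goto e→6
  6='bde' goto c→7
  7='bdec' goto b→8
  8='bdecb' goto ·  ←P1

Failure links (BFS by depth):
  fail(1) 'd': from fail(0)=0 chase 'd': 0 ⇒ 0;  out=∅∪out(0)=∅
  fail(4) 'b': from fail(0)=0 chase 'b': 0 ⇒ 0;  out=∅∪out(0)=∅
  fail(2) 'de': from fail(1)=0 chase 'e': 0 ⇒ 0;  out=∅∪out(0)=∅
  fail(5) 'bd': from fail(4)=0 chase 'd': 0 ⇒ 1;  out=∅∪out(1)=∅
  fail(3) 'dea': from fail(2)=0 chase 'a': 0 ⇒ 0;  out={0}∪out(0)={0}
  fail(6) 'bde': from fail(5)=1 chase 'e': 1 ⇒ 2;  out=∅∪out(2)=∅
  fail(7) 'bdec': from fail(6)=2 chase 'c': 2→0 ⇒ 0;  out=∅∪out(0)=∅
  fail(8) 'bdecb': from fail(7)=0 chase 'b': 0 ⇒ 4;  out={1}∪out(4)={1}

Run:
[0] read 'b'  n0⇒n4
[1] read 'd'  n4⇒n5
[2] read 'e'  n5⇒n6
[3] read 'c'  n6⇒n7
[4] read 'b'  n7⇒n8  ** P1@[0:4]
[5] read 'e'  n8⇒n0 (via fail)
[6] read 'a'  n0⇒n0
[7] read 'a'  n0⇒n0
[8] read 'c'  n0⇒n0
[9] read 'd'  n0⇒n1
[10] read 'e'  n1⇒n2
[11] read 'a'  n2⇒n3  ** P0@[9:11]
[12] read 'b'  n3⇒n4 (via fail)
[13] read 'b'  n4⇒n4 (via fail)
[14] read 'd'  n4⇒n5
[15] read 'e'  n5⇒n6
[16] read 'c'  n6⇒n7
[17] read 'b'  n7⇒n8  ** P1@[13:17]
[18] read 'b'  n8⇒n4 (via fail)
[19] read 'd'  n4⇒n5
[20] read 'e'  n5⇒n6
[21] read 'c'  n6⇒n7
[22] read 'b'  n7⇒n8  ** P1@[18:22]
[23] read 'e'  n8⇒n0 (via fail)
[24] read 'e'  n0⇒n0
[25] read 'b'  n0⇒n4
[26] read 'a'  n4⇒n0 (via fail)
[27] read 'b'  n0⇒n4
[28] read 'd'  n4⇒n5
[29] read 'd'  n5⇒n1 (via fail)
[30] read 'e'  n1⇒n2
[31] read 'a'  n2⇒n3  ** P0@[29:31]
[32] read 'd'  n3⇒n1 (via fail)
[33] read 'e'  n1⇒n2
[34] read 'a'  n2⇒n3  ** P0@[32:34]
[35] read 'd'  n3⇒n1 (via fail)
[36] read 'e'  n1⇒n2
[37] read 'a'  n2⇒n3  ** P0@[35:37]
[38] read 'b'  n3⇒n4 (via fail)
[39] read 'd'  n4⇒n5
[40] read 'e'  n5⇒n6
[41] read 'c'  n6⇒n7
[42] read 'b'  n7⇒n8  ** P1@[38:42]
[43] read 'd'  n8⇒n5 (via fail)
[44] read 'b'  n5⇒n4 (via fail)

All matches (sorted): [[4,1],[11,0],[17,1],[22,1],[31,0],[34,0],[37,0],[42,1]]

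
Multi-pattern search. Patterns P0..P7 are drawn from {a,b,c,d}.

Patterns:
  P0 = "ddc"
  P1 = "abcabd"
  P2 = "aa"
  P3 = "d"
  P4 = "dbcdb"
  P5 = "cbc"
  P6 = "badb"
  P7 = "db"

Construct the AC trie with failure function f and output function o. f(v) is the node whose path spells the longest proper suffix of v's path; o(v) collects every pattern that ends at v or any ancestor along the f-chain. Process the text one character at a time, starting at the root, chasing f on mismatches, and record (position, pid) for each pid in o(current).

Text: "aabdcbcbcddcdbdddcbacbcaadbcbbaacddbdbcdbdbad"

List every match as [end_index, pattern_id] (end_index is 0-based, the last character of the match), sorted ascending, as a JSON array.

Construct AC machine:
Trie nodes:
  n0 'ε': a→4 b→18 c→15 d→1
  n1 'd': b→11 d→2  [P3 ends]
  n2 'dd': c→3
  n3 'ddc': ·  [P0 ends]
  n4 'a': a→10 b→5
  n5 'ab': c→6
  n6 'abc': a→7
  n7 'abca': b→8
  n8 'abcab': d→9
  n9 'abcabd': ·  [P1 ends]
  n10 'aa': ·  [P2 ends]
  n11 'db': c→12  [P7 ends]
  n12 'dbc': d→13
  n13 'dbcd': b→14
  n14 'dbcdb': ·  [P4 ends]
  n15 'c': b→16
  n16 'cb': c→17
  n17 'cbc': ·  [P5 ends]
  n18 'b': a→19
  n19 'ba': d→20
  n20 'bad': b→21
  n21 'badb': ·  [P6 ends]

Failure links (BFS by depth):
  fail(1) 'd': from fail(0)=0 chase 'd': 0 ⇒ 0;  out={3}∪out(0)={3}
  fail(4) 'a': from fail(0)=0 chase 'a': 0 ⇒ 0;  out=∅∪out(0)=∅
  fail(15) 'c': from fail(0)=0 chase 'c': 0 ⇒ 0;  out=∅∪out(0)=∅
  fail(18) 'b': from fail(0)=0 chase 'b': 0 ⇒ 0;  out=∅∪out(0)=∅
  fail(2) 'dd': from fail(1)=0 chase 'd': 0 ⇒ 1;  out=∅∪out(1)={3}
  fail(5) 'ab': from fail(4)=0 chase 'b': 0 ⇒ 18;  out=∅∪out(18)=∅
  fail(10) 'aa': from fail(4)=0 chase 'a': 0 ⇒ 4;  out={2}∪out(4)={2}
  fail(11) 'db': from fail(1)=0 chase 'b': 0 ⇒ 18;  out={7}∪out(18)={7}
  fail(16) 'cb': from fail(15)=0 chase 'b': 0 ⇒ 18;  out=∅∪out(18)=∅
  fail(19) 'ba': from fail(18)=0 chase 'a': 0 ⇒ 4;  out=∅∪out(4)=∅
  fail(3) 'ddc': from fail(2)=1 chase 'c': 1→0 ⇒ 15;  out={0}∪out(15)={0}
  fail(6) 'abc': from fail(5)=18 chase 'c': 18→0 ⇒ 15;  out=∅∪out(15)=∅
  fail(12) 'dbc': from fail(11)=18 chase 'c': 18→0 ⇒ 15;  out=∅∪out(15)=∅
  fail(17) 'cbc': from fail(16)=18 chase 'c': 18→0 ⇒ 15;  out={5}∪out(15)={5}
  fail(20) 'bad': from fail(19)=4 chase 'd': 4→0 ⇒ 1;  out=∅∪out(1)={3}
  fail(7) 'abca': from fail(6)=15 chase 'a': 15→0 ⇒ 4;  out=∅∪out(4)=∅
  fail(13) 'dbcd': from fail(12)=15 chase 'd': 15→0 ⇒ 1;  out=∅∪out(1)={3}
  fail(21) 'badb': from fail(20)=1 chase 'b': 1 ⇒ 11;  out={6}∪out(11)={6,7}
  fail(8) 'abcab': from fail(7)=4 chase 'b': 4 ⇒ 5;  out=∅∪out(5)=∅
  fail(14) 'dbcdb': from fail(13)=1 chase 'b': 1 ⇒ 11;  out={4}∪out(11)={4,7}
  fail(9) 'abcabd': from fail(8)=5 chase 'd': 5→18→0 ⇒ 1;  out={1}∪out(1)={1,3}

Text stream:
[0] read 'a'  n0⇒n4
[1] read 'a'  n4⇒n10  emit P2@[0:1]
[2] read 'b'  n10⇒n5 (fail-walked)
[3] read 'd'  n5⇒n1 (fail-walked)  emit P3@[3:3]
[4] read 'c'  n1⇒n15 (fail-walked)
[5] read 'b'  n15⇒n16
[6] read 'c'  n16⇒n17  emit P5@[4:6]
[7] read 'b'  n17⇒n16 (fail-walked)
[8] read 'c'  n16⇒n17  emit P5@[6:8]
[9] read 'd'  n17⇒n1 (fail-walked)  emit P3@[9:9]
[10] read 'd'  n1⇒n2  emit P3@[10:10]
[11] read 'c'  n2⇒n3  emit P0@[9:11]
[12] read 'd'  n3⇒n1 (fail-walked)  emit P3@[12:12]
[13] read 'b'  n1⇒n11  emit P7@[12:13]
[14] read 'd'  n11⇒n1 (fail-walked)  emit P3@[14:14]
[15] read 'd'  n1⇒n2  emit P3@[15:15]
[16] read 'd'  n2⇒n2 (fail-walked)  emit P3@[16:16]
[17] read 'c'  n2⇒n3  emit P0@[15:17]
[18] read 'b'  n3⇒n16 (fail-walked)
[19] read 'a'  n16⇒n19 (fail-walked)
[20] read 'c'  n19⇒n15 (fail-walked)
[21] read 'b'  n15⇒n16
[22] read 'c'  n16⇒n17  emit P5@[20:22]
[23] read 'a'  n17⇒n4 (fail-walked)
[24] read 'a'  n4⇒n10  emit P2@[23:24]
[25] read 'd'  n10⇒n1 (fail-walked)  emit P3@[25:25]
[26] read 'b'  n1⇒n11  emit P7@[25:26]
[27] read 'c'  n11⇒n12
[28] read 'b'  n12⇒n16 (fail-walked)
[29] read 'b'  n16⇒n18 (fail-walked)
[30] read 'a'  n18⇒n19
[31] read 'a'  n19⇒n10 (fail-walked)  emit P2@[30:31]
[32] read 'c'  n10⇒n15 (fail-walked)
[33] read 'd'  n15⇒n1 (fail-walked)  emit P3@[33:33]
[34] read 'd'  n1⇒n2  emit P3@[34:34]
[35] read 'b'  n2⇒n11 (fail-walked)  emit P7@[34:35]
[36] read 'd'  n11⇒n1 (fail-walked)  emit P3@[36:36]
[37] read 'b'  n1⇒n11  emit P7@[36:37]
[38] read 'c'  n11⇒n12
[39] read 'd'  n12⇒n13  emit P3@[39:39]
[40] read 'b'  n13⇒n14  emit P4@[36:40],P7@[39:40]
[41] read 'd'  n14⇒n1 (fail-walked)  emit P3@[41:41]
[42] read 'b'  n1⇒n11  emit P7@[41:42]
[43] read 'a'  n11⇒n19 (fail-walked)
[44] read 'd'  n19⇒n20  emit P3@[44:44]

Matches: [[1,2],[3,3],[6,5],[8,5],[9,3],[10,3],[11,0],[12,3],[13,7],[14,3],[15,3],[16,3],[17,0],[22,5],[24,2],[25,3],[26,7],[31,2],[33,3],[34,3],[35,7],[36,3],[37,7],[39,3],[40,4],[40,7],[41,3],[42,7],[44,3]]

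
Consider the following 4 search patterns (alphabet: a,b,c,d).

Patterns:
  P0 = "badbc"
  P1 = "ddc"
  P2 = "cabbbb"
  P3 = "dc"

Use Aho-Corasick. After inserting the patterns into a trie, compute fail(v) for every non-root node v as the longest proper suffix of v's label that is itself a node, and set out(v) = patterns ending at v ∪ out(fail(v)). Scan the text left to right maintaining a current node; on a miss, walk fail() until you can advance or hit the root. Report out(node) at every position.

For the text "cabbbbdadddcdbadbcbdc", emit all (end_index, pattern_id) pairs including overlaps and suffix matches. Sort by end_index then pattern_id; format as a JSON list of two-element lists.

Construct AC machine:
Trie nodes:
  n0 'ε': b→1 c→9 d→6
  n1 'b': a→2
  n2 'ba': d→3
  n3 'bad': b→4
  n4 'badb': c→5
  n5 'badbc': ·  [P0 ends]
  n6 'd': c→15 d→7
  n7 'dd': c→8
  n8 'ddc': ·  [P1 ends]
  n9 'c': a→10
  n10 'ca': b→11
  n11 'cab': b→12
  n12 'cabb': b→13
  n13 'cabbb': b→14
  n14 'cabbbb': ·  [P2 ends]
  n15 'dc': ·  [P3 ends]

BFS fail/out derivation:
  n1('b'): parent n0 fail=0; on 'b' 0 → fail=0;  out ∅∪∅=∅
  n6('d'): parent n0 fail=0; on 'd' 0 → fail=0;  out ∅∪∅=∅
  n9('c'): parent n0 fail=0; on 'c' 0 → fail=0;  out ∅∪∅=∅
  n2('ba'): parent n1 fail=0; on 'a' 0 → fail=0;  out ∅∪∅=∅
  n7('dd'): parent n6 fail=0; on 'd' 0 → fail=6;  out ∅∪∅=∅
  n10('ca'): parent n9 fail=0; on 'a' 0 → fail=0;  out ∅∪∅=∅
  n15('dc'): parent n6 fail=0; on 'c' 0 → fail=9;  out {3}∪∅={3}
  n3('bad'): parent n2 fail=0; on 'd' 0 → fail=6;  out ∅∪∅=∅
  n8('ddc'): parent n7 fail=6; on 'c' 6 → fail=15;  out {1}∪{3}={1,3}
  n11('cab'): parent n10 fail=0; on 'b' 0 → fail=1;  out ∅∪∅=∅
  n4('badb'): parent n3 fail=6; on 'b' 6→0 → fail=1;  out ∅∪∅=∅
  n12('cabb'): parent n11 fail=1; on 'b' 1→0 → fail=1;  out ∅∪∅=∅
  n5('badbc'): parent n4 fail=1; on 'c' 1→0 → fail=9;  out {0}∪∅={0}
  n13('cabbb'): parent n12 fail=1; on 'b' 1→0 → fail=1;  out ∅∪∅=∅
  n14('cabbbb'): parent n13 fail=1; on 'b' 1→0 → fail=1;  out {2}∪∅={2}

Scan:
[0] read 'c'  n0⇒n9
[1] read 'a'  n9⇒n10
[2] read 'b'  n10⇒n11
[3] read 'b'  n11⇒n12
[4] read 'b'  n12⇒n13
[5] read 'b'  n13⇒n14  → match P2@[0:5]
[6] read 'd'  n14⇒n6 ·f
[7] read 'a'  n6⇒n0 ·f
[8] read 'd'  n0⇒n6
[9] read 'd'  n6⇒n7
[10] read 'd'  n7⇒n7 ·f
[11] read 'c'  n7⇒n8  → match P1@[9:11],P3@[10:11]
[12] read 'd'  n8⇒n6 ·f
[13] read 'b'  n6⇒n1 ·f
[14] read 'a'  n1⇒n2
[15] read 'd'  n2⇒n3
[16] read 'b'  n3⇒n4
[17] read 'c'  n4⇒n5  → match P0@[13:17]
[18] read 'b'  n5⇒n1 ·f
[19] read 'd'  n1⇒n6 ·f
[20] read 'c'  n6⇒n15  → match P3@[19:20]

Matches: [[5,2],[11,1],[11,3],[17,0],[20,3]]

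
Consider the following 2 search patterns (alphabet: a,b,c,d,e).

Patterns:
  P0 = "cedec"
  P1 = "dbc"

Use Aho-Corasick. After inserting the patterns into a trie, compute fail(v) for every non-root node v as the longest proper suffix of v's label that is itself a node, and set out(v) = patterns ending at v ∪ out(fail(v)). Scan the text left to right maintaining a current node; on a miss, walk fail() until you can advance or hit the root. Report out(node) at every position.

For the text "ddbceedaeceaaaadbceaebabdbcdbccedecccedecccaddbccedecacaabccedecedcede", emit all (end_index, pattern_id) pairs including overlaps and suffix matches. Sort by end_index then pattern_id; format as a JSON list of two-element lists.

Construct AC machine:
Trie (insert patterns):
  0='ε' goto c→1 d→6
  1='c' goto e→2
  2='ce' goto d→3
  3='ced' goto e→4
  4='cede' goto c→5
  5='cedec' goto ·  [P0 ends]
  6='d' goto b→7
  7='db' goto c→8
  8='dbc' goto ·  [P1 ends]

Failure links (BFS by depth):
  n1('c'): parent n0 fail=0; on 'c' 0 → fail=0;  out ∅∪∅=∅
  n6('d'): parent n0 fail=0; on 'd' 0 → fail=0;  out ∅∪∅=∅
  n2('ce'): parent n1 fail=0; on 'e' 0 → fail=0;  out ∅∪∅=∅
  n7('db'): parent n6 fail=0; on 'b' 0 → fail=0;  out ∅∪∅=∅
  n3('ced'): parent n2 fail=0; on 'd' 0 → fail=6;  out ∅∪∅=∅
  n8('dbc'): parent n7 fail=0; on 'c' 0 → fail=1;  out {1}∪∅={1}
  n4('cede'): parent n3 fail=6; on 'e' 6→0 → fail=0;  out ∅∪∅=∅
  n5('cedec'): parent n4 fail=0; on 'c' 0 → fail=1;  out {0}∪∅={0}

Run:
i=0 'd': node 0→6
i=1 'd': node 6→6 (fail-walked)
i=2 'b': node 6→7
i=3 'c': node 7→8  emit P1@[1:3]
i=4 'e': node 8→2 (fail-walked)
i=5 'e': node 2→0 (fail-walked)
i=6 'd': node 0→6
i=7 'a': node 6→0 (fail-walked)
i=8 'e': node 0→0
i=9 'c': node 0→1
i=10 'e': node 1→2
i=11 'a': node 2→0 (fail-walked)
i=12 'a': node 0→0
i=13 'a': node 0→0
i=14 'a': node 0→0
i=15 'd': node 0→6
i=16 'b': node 6→7
i=17 'c': node 7→8  emit P1@[15:17]
i=18 'e': node 8→2 (fail-walked)
i=19 'a': node 2→0 (fail-walked)
i=20 'e': node 0→0
i=21 'b': node 0→0
i=22 'a': node 0→0
i=23 'b': node 0→0
i=24 'd': node 0→6
i=25 'b': node 6→7
i=26 'c': node 7→8  emit P1@[24:26]
i=27 'd': node 8→6 (fail-walked)
i=28 'b': node 6→7
i=29 'c': node 7→8  emit P1@[27:29]
i=30 'c': node 8→1 (fail-walked)
i=31 'e': node 1→2
i=32 'd': node 2→3
i=33 'e': node 3→4
i=34 'c': node 4→5  emit P0@[30:34]
i=35 'c': node 5→1 (fail-walked)
i=36 'c': node 1→1 (fail-walked)
i=37 'e': node 1→2
i=38 'd': node 2→3
i=39 'e': node 3→4
i=40 'c': node 4→5  emit P0@[36:40]
i=41 'c': node 5→1 (fail-walked)
i=42 'c': node 1→1 (fail-walked)
i=43 'a': node 1→0 (fail-walked)
i=44 'd': node 0→6
i=45 'd': node 6→6 (fail-walked)
i=46 'b': node 6→7
i=47 'c': node 7→8  emit P1@[45:47]
i=48 'c': node 8→1 (fail-walked)
i=49 'e': node 1→2
i=50 'd': node 2→3
i=51 'e': node 3→4
i=52 'c': node 4→5  emit P0@[48:52]
i=53 'a': node 5→0 (fail-walked)
i=54 'c': node 0→1
i=55 'a': node 1→0 (fail-walked)
i=56 'a': node 0→0
i=57 'b': node 0→0
i=58 'c': node 0→1
i=59 'c': node 1→1 (fail-walked)
i=60 'e': node 1→2
i=61 'd': node 2→3
i=62 'e': node 3→4
i=63 'c': node 4→5  emit P0@[59:63]
i=64 'e': node 5→2 (fail-walked)
i=65 'd': node 2→3
i=66 'c': node 3→1 (fail-walked)
i=67 'e': node 1→2
i=68 'd': node 2→3
i=69 'e': node 3→4

All matches (sorted): [[3,1],[17,1],[26,1],[29,1],[34,0],[40,0],[47,1],[52,0],[63,0]]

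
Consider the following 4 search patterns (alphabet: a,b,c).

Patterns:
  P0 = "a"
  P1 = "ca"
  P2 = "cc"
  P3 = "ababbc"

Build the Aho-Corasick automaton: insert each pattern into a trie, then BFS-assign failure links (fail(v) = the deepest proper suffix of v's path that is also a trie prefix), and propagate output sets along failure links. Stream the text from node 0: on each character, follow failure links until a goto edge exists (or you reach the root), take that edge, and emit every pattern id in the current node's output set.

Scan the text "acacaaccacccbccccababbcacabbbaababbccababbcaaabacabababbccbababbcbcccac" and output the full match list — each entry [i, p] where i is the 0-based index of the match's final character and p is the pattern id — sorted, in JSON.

Construct AC machine:
Trie (insert patterns):
  0='ε' goto a→1 c→2
  1='a' goto b→5  ←P0
  2='c' goto a→3 c→4
  3='ca' goto ·  ←P1
  4='cc' goto ·  ←P2
  5='ab' goto a→6
  6='aba' goto b→7
  7='abab' goto b→8
  8='ababb' goto c→9
  9='ababbc' goto ·  ←P3

BFS fail/out derivation:
  n1('a'): parent n0 fail=0; on 'a' 0 → fail=0;  out {0}∪∅={0}
  n2('c'): parent n0 fail=0; on 'c' 0 → fail=0;  out ∅∪∅=∅
  n3('ca'): parent n2 fail=0; on 'a' 0 → fail=1;  out {1}∪{0}={0,1}
  n4('cc'): parent n2 fail=0; on 'c' 0 → fail=2;  out {2}∪∅={2}
  n5('ab'): parent n1 fail=0; on 'b' 0 → fail=0;  out ∅∪∅=∅
  n6('aba'): parent n5 fail=0; on 'a' 0 → fail=1;  out ∅∪{0}={0}
  n7('abab'): parent n6 fail=1; on 'b' 1 → fail=5;  out ∅∪∅=∅
  n8('ababb'): parent n7 fail=5; on 'b' 5→0 → fail=0;  out ∅∪∅=∅
  n9('ababbc'): parent n8 fail=0; on 'c' 0 → fail=2;  out {3}∪∅={3}

Run:
i=0 'a': node 0→1  emit P0@[0:0]
i=1 'c': node 1→2 (via fail)
i=2 'a': node 2→3  emit P0@[2:2],P1@[1:2]
i=3 'c': node 3→2 (via fail)
i=4 'a': node 2→3  emit P0@[4:4],P1@[3:4]
i=5 'a': node 3→1 (via fail)  emit P0@[5:5]
i=6 'c': node 1→2 (via fail)
i=7 'c': node 2→4  emit P2@[6:7]
i=8 'a': node 4→3 (via fail)  emit P0@[8:8],P1@[7:8]
i=9 'c': node 3→2 (via fail)
i=10 'c': node 2→4  emit P2@[9:10]
i=11 'c': node 4→4 (via fail)  emit P2@[10:11]
i=12 'b': node 4→0 (via fail)
i=13 'c': node 0→2
i=14 'c': node 2→4  emit P2@[13:14]
i=15 'c': node 4→4 (via fail)  emit P2@[14:15]
i=16 'c': node 4→4 (via fail)  emit P2@[15:16]
i=17 'a': node 4→3 (via fail)  emit P0@[17:17],P1@[16:17]
i=18 'b': node 3→5 (via fail)
i=19 'a': node 5→6  emit P0@[19:19]
i=20 'b': node 6→7
i=21 'b': node 7→8
i=22 'c': node 8→9  emit P3@[17:22]
i=23 'a': node 9→3 (via fail)  emit P0@[23:23],P1@[22:23]
i=24 'c': node 3→2 (via fail)
i=25 'a': node 2→3  emit P0@[25:25],P1@[24:25]
i=26 'b': node 3→5 (via fail)
i=27 'b': node 5→0 (via fail)
i=28 'b': node 0→0
i=29 'a': node 0→1  emit P0@[29:29]
i=30 'a': node 1→1 (via fail)  emit P0@[30:30]
i=31 'b': node 1→5
i=32 'a': node 5→6  emit P0@[32:32]
i=33 'b': node 6→7
i=34 'b': node 7→8
i=35 'c': node 8→9  emit P3@[30:35]
i=36 'c': node 9→4 (via fail)  emit P2@[35:36]
i=37 'a': node 4→3 (via fail)  emit P0@[37:37],P1@[36:37]
i=38 'b': node 3→5 (via fail)
i=39 'a': node 5→6  emit P0@[39:39]
i=40 'b': node 6→7
i=41 'b': node 7→8
i=42 'c': node 8→9  emit P3@[37:42]
i=43 'a': node 9→3 (via fail)  emit P0@[43:43],P1@[42:43]
i=44 'a': node 3→1 (via fail)  emit P0@[44:44]
i=45 'a': node 1→1 (via fail)  emit P0@[45:45]
i=46 'b': node 1→5
i=47 'a': node 5→6  emit P0@[47:47]
i=48 'c': node 6→2 (via fail)
i=49 'a': node 2→3  emit P0@[49:49],P1@[48:49]
i=50 'b': node 3→5 (via fail)
i=51 'a': node 5→6  emit P0@[51:51]
i=52 'b': node 6→7
i=53 'a': node 7→6 (via fail)  emit P0@[53:53]
i=54 'b': node 6→7
i=55 'b': node 7→8
i=56 'c': node 8→9  emit P3@[51:56]
i=57 'c': node 9→4 (via fail)  emit P2@[56:57]
i=58 'b': node 4→0 (via fail)
i=59 'a': node 0→1  emit P0@[59:59]
i=60 'b': node 1→5
i=61 'a': node 5→6  emit P0@[61:61]
i=62 'b': node 6→7
i=63 'b': node 7→8
i=64 'c': node 8→9  emit P3@[59:64]
i=65 'b': node 9→0 (via fail)
i=66 'c': node 0→2
i=67 'c': node 2→4  emit P2@[66:67]
i=68 'c': node 4→4 (via fail)  emit P2@[67:68]
i=69 'a': node 4→3 (via fail)  emit P0@[69:69],P1@[68:69]
i=70 'c': node 3→2 (via fail)

Result: [[0,0],[2,0],[2,1],[4,0],[4,1],[5,0],[7,2],[8,0],[8,1],[10,2],[11,2],[14,2],[15,2],[16,2],[17,0],[17,1],[19,0],[22,3],[23,0],[23,1],[25,0],[25,1],[29,0],[30,0],[32,0],[35,3],[36,2],[37,0],[37,1],[39,0],[42,3],[43,0],[43,1],[44,0],[45,0],[47,0],[49,0],[49,1],[51,0],[53,0],[56,3],[57,2],[59,0],[61,0],[64,3],[67,2],[68,2],[69,0],[69,1]]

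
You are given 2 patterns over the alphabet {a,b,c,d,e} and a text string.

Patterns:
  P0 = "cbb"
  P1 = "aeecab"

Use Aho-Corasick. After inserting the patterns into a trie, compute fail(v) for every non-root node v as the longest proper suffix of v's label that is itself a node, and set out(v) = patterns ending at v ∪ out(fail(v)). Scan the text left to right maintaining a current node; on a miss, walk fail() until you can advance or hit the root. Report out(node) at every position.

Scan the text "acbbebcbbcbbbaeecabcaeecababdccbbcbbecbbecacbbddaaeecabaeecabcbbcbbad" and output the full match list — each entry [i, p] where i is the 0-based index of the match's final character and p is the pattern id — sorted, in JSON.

Construct AC machine:
Trie (insert patterns):
  0='ε' goto a→4 c→1
  1='c' goto b→2
  2='cb' goto b→3
  3='cbb' goto ·  ←P0
  4='a' goto e→5
  5='ae' goto e→6
  6='aee' goto c→7
  7='aeec' goto a→8
  8='aeeca' goto b→9
  9='aeecab' goto ·  ←P1

BFS fail/out derivation:
  n1('c'): parent n0 fail=0; on 'c' 0 → fail=0;  out ∅∪∅=∅
  n4('a'): parent n0 fail=0; on 'a' 0 → fail=0;  out ∅∪∅=∅
  n2('cb'): parent n1 fail=0; on 'b' 0 → fail=0;  out ∅∪∅=∅
  n5('ae'): parent n4 fail=0; on 'e' 0 → fail=0;  out ∅∪∅=∅
  n3('cbb'): parent n2 fail=0; on 'b' 0 → fail=0;  out {0}∪∅={0}
  n6('aee'): parent n5 fail=0; on 'e' 0 → fail=0;  out ∅∪∅=∅
  n7('aeec'): parent n6 fail=0; on 'c' 0 → fail=1;  out ∅∪∅=∅
  n8('aeeca'): parent n7 fail=1; on 'a' 1→0 → fail=4;  out ∅∪∅=∅
  n9('aeecab'): parent n8 fail=4; on 'b' 4→0 → fail=0;  out {1}∪∅={1}

Text stream:
[0] read 'a'  n0⇒n4
[1] read 'c'  n4⇒n1 (via fail)
[2] read 'b'  n1⇒n2
[3] read 'b'  n2⇒n3  ** P0@[1:3]
[4] read 'e'  n3⇒n0 (via fail)
[5] read 'b'  n0⇒n0
[6] read 'c'  n0⇒n1
[7] read 'b'  n1⇒n2
[8] read 'b'  n2⇒n3  ** P0@[6:8]
[9] read 'c'  n3⇒n1 (via fail)
[10] read 'b'  n1⇒n2
[11] read 'b'  n2⇒n3  ** P0@[9:11]
[12] read 'b'  n3⇒n0 (via fail)
[13] read 'a'  n0⇒n4
[14] read 'e'  n4⇒n5
[15] read 'e'  n5⇒n6
[16] read 'c'  n6⇒n7
[17] read 'a'  n7⇒n8
[18] read 'b'  n8⇒n9  ** P1@[13:18]
[19] read 'c'  n9⇒n1 (via fail)
[20] read 'a'  n1⇒n4 (via fail)
[21] read 'e'  n4⇒n5
[22] read 'e'  n5⇒n6
[23] read 'c'  n6⇒n7
[24] read 'a'  n7⇒n8
[25] read 'b'  n8⇒n9  ** P1@[20:25]
[26] read 'a'  n9⇒n4 (via fail)
[27] read 'b'  n4⇒n0 (via fail)
[28] read 'd'  n0⇒n0
[29] read 'c'  n0⇒n1
[30] read 'c'  n1⇒n1 (via fail)
[31] read 'b'  n1⇒n2
[32] read 'b'  n2⇒n3  ** P0@[30:32]
[33] read 'c'  n3⇒n1 (via fail)
[34] read 'b'  n1⇒n2
[35] read 'b'  n2⇒n3  ** P0@[33:35]
[36] read 'e'  n3⇒n0 (via fail)
[37] read 'c'  n0⇒n1
[38] read 'b'  n1⇒n2
[39] read 'b'  n2⇒n3  ** P0@[37:39]
[40] read 'e'  n3⇒n0 (via fail)
[41] read 'c'  n0⇒n1
[42] read 'a'  n1⇒n4 (via fail)
[43] read 'c'  n4⇒n1 (via fail)
[44] read 'b'  n1⇒n2
[45] read 'b'  n2⇒n3  ** P0@[43:45]
[46] read 'd'  n3⇒n0 (via fail)
[47] read 'd'  n0⇒n0
[48] read 'a'  n0⇒n4
[49] read 'a'  n4⇒n4 (via fail)
[50] read 'e'  n4⇒n5
[51] read 'e'  n5⇒n6
[52] read 'c'  n6⇒n7
[53] read 'a'  n7⇒n8
[54] read 'b'  n8⇒n9  ** P1@[49:54]
[55] read 'a'  n9⇒n4 (via fail)
[56] read 'e'  n4⇒n5
[57] read 'e'  n5⇒n6
[58] read 'c'  n6⇒n7
[59] read 'a'  n7⇒n8
[60] read 'b'  n8⇒n9  ** P1@[55:60]
[61] read 'c'  n9⇒n1 (via fail)
[62] read 'b'  n1⇒n2
[63] read 'b'  n2⇒n3  ** P0@[61:63]
[64] read 'c'  n3⇒n1 (via fail)
[65] read 'b'  n1⇒n2
[66] read 'b'  n2⇒n3  ** P0@[64:66]
[67] read 'a'  n3⇒n4 (via fail)
[68] read 'd'  n4⇒n0 (via fail)

Result: [[3,0],[8,0],[11,0],[18,1],[25,1],[32,0],[35,0],[39,0],[45,0],[54,1],[60,1],[63,0],[66,0]]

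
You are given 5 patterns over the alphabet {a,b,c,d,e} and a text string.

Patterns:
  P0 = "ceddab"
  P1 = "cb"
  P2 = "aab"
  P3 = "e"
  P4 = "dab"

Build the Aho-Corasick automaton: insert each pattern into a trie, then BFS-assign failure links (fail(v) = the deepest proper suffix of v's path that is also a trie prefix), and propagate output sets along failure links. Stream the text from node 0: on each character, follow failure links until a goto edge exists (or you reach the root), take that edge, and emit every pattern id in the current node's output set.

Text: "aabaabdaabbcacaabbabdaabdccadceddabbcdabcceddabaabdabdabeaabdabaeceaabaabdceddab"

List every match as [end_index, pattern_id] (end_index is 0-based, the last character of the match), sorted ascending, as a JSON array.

Build:
Trie nodes:
  n0 'ε': a→8 c→1 d→12 e→11
  n1 'c': b→7 e→2
  n2 'ce': d→3
  n3 'ced': d→4
  n4 'cedd': a→5
  n5 'cedda': b→6
  n6 'ceddab': ·  ←P0
  n7 'cb': ·  ←P1
  n8 'a': a→9
  n9 'aa': b→10
  n10 'aab': ·  ←P2
  n11 'e': ·  ←P3
  n12 'd': a→13
  n13 'da': b→14
  n14 'dab': ·  ←P4

Failure links (BFS by depth):
  n1('c'): parent n0 fail=0; on 'c' 0 → fail=0;  out ∅∪∅=∅
  n8('a'): parent n0 fail=0; on 'a' 0 → fail=0;  out ∅∪∅=∅
  n11('e'): parent n0 fail=0; on 'e' 0 → fail=0;  out {3}∪∅={3}
  n12('d'): parent n0 fail=0; on 'd' 0 → fail=0;  out ∅∪∅=∅
  n2('ce'): parent n1 fail=0; on 'e' 0 → fail=11;  out ∅∪{3}={3}
  n7('cb'): parent n1 fail=0; on 'b' 0 → fail=0;  out {1}∪∅={1}
  n9('aa'): parent n8 fail=0; on 'a' 0 → fail=8;  out ∅∪∅=∅
  n13('da'): parent n12 fail=0; on 'a' 0 → fail=8;  out ∅∪∅=∅
  n3('ced'): parent n2 fail=11; on 'd' 11→0 → fail=12;  out ∅∪∅=∅
  n10('aab'): parent n9 fail=8; on 'b' 8→0 → fail=0;  out {2}∪∅={2}
  n14('dab'): parent n13 fail=8; on 'b' 8→0 → fail=0;  out {4}∪∅={4}
  n4('cedd'): parent n3 fail=12; on 'd' 12→0 → fail=12;  out ∅∪∅=∅
  n5('cedda'): parent n4 fail=12; on 'a' 12 → fail=13;  out ∅∪∅=∅
  n6('ceddab'): parent n5 fail=13; on 'b' 13 → fail=14;  out {0}∪{4}={0,4}

Scan:
[0] read 'a'  n0⇒n8
[1] read 'a'  n8⇒n9
[2] read 'b'  n9⇒n10  → match P2@[0:2]
[3] read 'a'  n10⇒n8 (fail-walked)
[4] read 'a'  n8⇒n9
[5] read 'b'  n9⇒n10  → match P2@[3:5]
[6] read 'd'  n10⇒n12 (fail-walked)
[7] read 'a'  n12⇒n13
[8] read 'a'  n13⇒n9 (fail-walked)
[9] read 'b'  n9⇒n10  → match P2@[7:9]
[10] read 'b'  n10⇒n0 (fail-walked)
[11] read 'c'  n0⇒n1
[12] read 'a'  n1⇒n8 (fail-walked)
[13] read 'c'  n8⇒n1 (fail-walked)
[14] read 'a'  n1⇒n8 (fail-walked)
[15] read 'a'  n8⇒n9
[16] read 'b'  n9⇒n10  → match P2@[14:16]
[17] read 'b'  n10⇒n0 (fail-walked)
[18] read 'a'  n0⇒n8
[19] read 'b'  n8⇒n0 (fail-walked)
[20] read 'd'  n0⇒n12
[21] read 'a'  n12⇒n13
[22] read 'a'  n13⇒n9 (fail-walked)
[23] read 'b'  n9⇒n10  → match P2@[21:23]
[24] read 'd'  n10⇒n12 (fail-walked)
[25] read 'c'  n12⇒n1 (fail-walked)
[26] read 'c'  n1⇒n1 (fail-walked)
[27] read 'a'  n1⇒n8 (fail-walked)
[28] read 'd'  n8⇒n12 (fail-walked)
[29] read 'c'  n12⇒n1 (fail-walked)
[30] read 'e'  n1⇒n2  → match P3@[30:30]
[31] read 'd'  n2⇒n3
[32] read 'd'  n3⇒n4
[33] read 'a'  n4⇒n5
[34] read 'b'  n5⇒n6  → match P0@[29:34],P4@[32:34]
[35] read 'b'  n6⇒n0 (fail-walked)
[36] read 'c'  n0⇒n1
[37] read 'd'  n1⇒n12 (fail-walked)
[38] read 'a'  n12⇒n13
[39] read 'b'  n13⇒n14  → match P4@[37:39]
[40] read 'c'  n14⇒n1 (fail-walked)
[41] read 'c'  n1⇒n1 (fail-walked)
[42] read 'e'  n1⇒n2  → match P3@[42:42]
[43] read 'd'  n2⇒n3
[44] read 'd'  n3⇒n4
[45] read 'a'  n4⇒n5
[46] read 'b'  n5⇒n6  → match P0@[41:46],P4@[44:46]
[47] read 'a'  n6⇒n8 (fail-walked)
[48] read 'a'  n8⇒n9
[49] read 'b'  n9⇒n10  → match P2@[47:49]
[50] read 'd'  n10⇒n12 (fail-walked)
[51] read 'a'  n12⇒n13
[52] read 'b'  n13⇒n14  → match P4@[50:52]
[53] read 'd'  n14⇒n12 (fail-walked)
[54] read 'a'  n12⇒n13
[55] read 'b'  n13⇒n14  → match P4@[53:55]
[56] read 'e'  n14⇒n11 (fail-walked)  → match P3@[56:56]
[57] read 'a'  n11⇒n8 (fail-walked)
[58] read 'a'  n8⇒n9
[59] read 'b'  n9⇒n10  → match P2@[57:59]
[60] read 'd'  n10⇒n12 (fail-walked)
[61] read 'a'  n12⇒n13
[62] read 'b'  n13⇒n14  → match P4@[60:62]
[63] read 'a'  n14⇒n8 (fail-walked)
[64] read 'e'  n8⇒n11 (fail-walked)  → match P3@[64:64]
[65] read 'c'  n11⇒n1 (fail-walked)
[66] read 'e'  n1⇒n2  → match P3@[66:66]
[67] read 'a'  n2⇒n8 (fail-walked)
[68] read 'a'  n8⇒n9
[69] read 'b'  n9⇒n10  → match P2@[67:69]
[70] read 'a'  n10⇒n8 (fail-walked)
[71] read 'a'  n8⇒n9
[72] read 'b'  n9⇒n10  → match P2@[70:72]
[73] read 'd'  n10⇒n12 (fail-walked)
[74] read 'c'  n12⇒n1 (fail-walked)
[75] read 'e'  n1⇒n2  → match P3@[75:75]
[76] read 'd'  n2⇒n3
[77] read 'd'  n3⇒n4
[78] read 'a'  n4⇒n5
[79] read 'b'  n5⇒n6  → match P0@[74:79],P4@[77:79]

Result: [[2,2],[5,2],[9,2],[16,2],[23,2],[30,3],[34,0],[34,4],[39,4],[42,3],[46,0],[46,4],[49,2],[52,4],[55,4],[56,3],[59,2],[62,4],[64,3],[66,3],[69,2],[72,2],[75,3],[79,0],[79,4]]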